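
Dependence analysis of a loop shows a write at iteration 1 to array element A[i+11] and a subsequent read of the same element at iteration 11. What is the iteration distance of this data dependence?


Distance = read iteration - write iteration
= 11 - 1 = 10

10


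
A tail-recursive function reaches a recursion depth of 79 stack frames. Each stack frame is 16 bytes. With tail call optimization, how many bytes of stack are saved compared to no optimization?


Without TCO: 79 * 16 = 1264 bytes
With TCO: reuse 1 frame = 16 bytes
Savings = 1264 - 16 = 1248

1248


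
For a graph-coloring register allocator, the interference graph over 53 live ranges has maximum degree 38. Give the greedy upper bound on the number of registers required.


Greedy coloring never needs more than (max_degree + 1) colors: when coloring a vertex, at most max_degree neighbors are already colored.
Upper bound = 38 + 1 = 39

39


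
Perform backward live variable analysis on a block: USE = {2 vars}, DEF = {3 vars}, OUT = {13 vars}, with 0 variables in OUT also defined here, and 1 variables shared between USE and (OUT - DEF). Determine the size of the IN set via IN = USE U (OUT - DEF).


OUT - DEF: 13 - 0 = 13
|IN| = |USE| + |OUT - DEF| - |USE ∩ (OUT - DEF)| = 2 + 13 - 1 = 14

14


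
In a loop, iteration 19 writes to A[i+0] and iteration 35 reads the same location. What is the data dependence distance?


Distance = read iteration - write iteration
= 35 - 19 = 16

16


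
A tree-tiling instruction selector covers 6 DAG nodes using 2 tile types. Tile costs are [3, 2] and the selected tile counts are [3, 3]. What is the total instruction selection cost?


Total cost = sum(count_i * cost_i)
= 3*3 + 3*2
= 15

15


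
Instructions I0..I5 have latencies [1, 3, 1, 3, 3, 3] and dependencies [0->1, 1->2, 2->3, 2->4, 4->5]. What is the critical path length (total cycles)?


Compute longest path through dependency graph: dist(Ik) = max over predecessors of dist + latency(Ik).
dist(I0) = latency 1 = 1
dist(I1) = dist(I0) + 3 = 1 + 3 = 4
dist(I2) = dist(I1) + 1 = 4 + 1 = 5
dist(I3) = dist(I2) + 3 = 5 + 3 = 8
dist(I4) = dist(I2) + 3 = 5 + 3 = 8
dist(I5) = dist(I4) + 3 = 8 + 3 = 11
Critical path = max dist = 11

11


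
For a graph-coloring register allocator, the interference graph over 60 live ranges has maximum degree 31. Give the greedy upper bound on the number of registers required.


Greedy coloring never needs more than (max_degree + 1) colors: when coloring a vertex, at most max_degree neighbors are already colored.
Upper bound = 31 + 1 = 32

32


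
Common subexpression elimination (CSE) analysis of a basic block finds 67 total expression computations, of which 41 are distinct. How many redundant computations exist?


CSE count = total expressions - unique expressions
= 67 - 41 = 26

26


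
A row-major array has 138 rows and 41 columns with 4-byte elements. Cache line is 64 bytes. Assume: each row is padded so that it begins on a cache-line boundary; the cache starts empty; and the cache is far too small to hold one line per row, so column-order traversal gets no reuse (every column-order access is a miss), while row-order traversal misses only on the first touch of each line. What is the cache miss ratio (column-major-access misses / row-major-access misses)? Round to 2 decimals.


Each row occupies 41 * 4 = 164 bytes and starts on a line boundary, so it spans ceil(164 / 64) = 3 cache lines.
Row-major traversal misses (one per line touched): 138 * ceil(41 * 4 / 64) = 414
Column-major traversal misses (no reuse, every access misses): 138 * 41 = 5658
Ratio = 5658 / 414 = 13.67

13.67


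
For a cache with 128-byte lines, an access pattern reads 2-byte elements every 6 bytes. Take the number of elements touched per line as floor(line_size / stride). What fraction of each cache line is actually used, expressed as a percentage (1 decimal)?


Elements per cache line = floor(128 / 6) = 21
Bytes used = 21 * 2 = 42
Utilization = 42 / 128 * 100 = 32.8%

32.8


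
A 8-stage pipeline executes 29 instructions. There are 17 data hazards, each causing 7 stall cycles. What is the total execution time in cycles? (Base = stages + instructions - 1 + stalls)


Base cycles = 8 + 29 - 1 = 36
Total stalls = 17 * 7 = 119
Total = 36 + 119 = 155

155


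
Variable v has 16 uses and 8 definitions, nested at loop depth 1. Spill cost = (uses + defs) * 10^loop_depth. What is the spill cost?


uses + defs = 16 + 8 = 24
10^1 = 10
Spill cost = 24 * 10 = 240

240


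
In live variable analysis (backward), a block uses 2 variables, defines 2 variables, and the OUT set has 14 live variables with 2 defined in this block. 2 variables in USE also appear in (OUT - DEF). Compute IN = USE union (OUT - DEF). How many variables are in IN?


OUT - DEF: 14 - 2 = 12
|IN| = |USE| + |OUT - DEF| - |USE ∩ (OUT - DEF)| = 2 + 12 - 2 = 12

12


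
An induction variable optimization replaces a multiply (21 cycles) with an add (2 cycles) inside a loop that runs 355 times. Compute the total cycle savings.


Per-iteration saving = 21 - 2 = 19
Total saved = 355 * 19 = 6745

6745


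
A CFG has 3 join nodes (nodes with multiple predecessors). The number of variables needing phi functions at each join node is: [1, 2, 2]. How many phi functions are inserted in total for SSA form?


Total phi functions = sum of phi functions at each join node
= 1 + 2 + 2 = 5

5


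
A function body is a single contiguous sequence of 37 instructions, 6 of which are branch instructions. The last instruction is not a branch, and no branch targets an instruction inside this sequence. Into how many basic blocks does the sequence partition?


With no in-sequence branch targets, the leaders are the first instruction plus the instruction after each branch.
Number of basic blocks = branches + 1
= 6 + 1 = 7

7


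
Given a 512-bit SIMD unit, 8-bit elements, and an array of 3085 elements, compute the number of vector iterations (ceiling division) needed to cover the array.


Width = 512 / 8 = 64 elements per vector op
Iterations = ceil(3085 / 64) = 49

49


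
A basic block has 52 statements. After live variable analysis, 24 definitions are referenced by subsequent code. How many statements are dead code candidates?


Dead code = total statements - live definitions
= 52 - 24 = 28

28


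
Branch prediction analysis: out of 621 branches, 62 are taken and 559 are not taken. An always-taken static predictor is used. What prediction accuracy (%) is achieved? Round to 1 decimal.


Predictor: always-taken
Correct predictions = 62
Accuracy = 62 / 621 * 100 = 10.0%

10.0


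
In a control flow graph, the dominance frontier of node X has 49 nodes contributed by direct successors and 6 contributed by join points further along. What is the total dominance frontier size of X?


DF(X) = direct successor contributions + join point contributions
= 49 + 6 = 55

55


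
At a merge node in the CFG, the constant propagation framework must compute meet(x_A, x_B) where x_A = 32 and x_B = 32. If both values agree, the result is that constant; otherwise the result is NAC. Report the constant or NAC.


Meet operation: if both paths give the same constant, result is that constant; if they differ, result is NAC (not-a-constant).
Path A: 32, Path B: 32 -> equal
Result: constant -> 32

32


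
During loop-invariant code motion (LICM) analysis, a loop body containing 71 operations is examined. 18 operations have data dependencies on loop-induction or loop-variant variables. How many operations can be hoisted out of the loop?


Invariant candidates = total - loop-dependent
= 71 - 18 = 53

53


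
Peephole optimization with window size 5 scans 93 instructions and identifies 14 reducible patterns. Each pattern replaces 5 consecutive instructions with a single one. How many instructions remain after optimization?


Each match removes 4 instructions.
Total removed = 14 * 4 = 56
Remaining = 93 - 56 = 37

37


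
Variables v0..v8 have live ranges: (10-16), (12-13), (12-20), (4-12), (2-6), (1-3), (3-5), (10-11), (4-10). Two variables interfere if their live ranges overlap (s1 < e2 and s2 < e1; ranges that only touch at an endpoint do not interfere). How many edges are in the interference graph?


Check all pairs for overlapping intervals.
Two intervals (s1,e1) and (s2,e2) overlap if s1 < e2 and s2 < e1.
v0 (10-16) vs v1..v8: overlaps v1, v2, v3, v7 -> 4
v1 (12-13) vs v2..v8: overlaps v2 -> 1
v2 (12-20) vs v3..v8: overlaps none -> 0
v3 (4-12) vs v4..v8: overlaps v4, v6, v7, v8 -> 4
v4 (2-6) vs v5..v8: overlaps v5, v6, v8 -> 3
v5 (1-3) vs v6..v8: overlaps none -> 0
v6 (3-5) vs v7..v8: overlaps v8 -> 1
v7 (10-11) vs v8: overlaps none -> 0
Total overlapping pairs = 4 + 1 + 0 + 4 + 3 + 0 + 1 + 0 = 13

13


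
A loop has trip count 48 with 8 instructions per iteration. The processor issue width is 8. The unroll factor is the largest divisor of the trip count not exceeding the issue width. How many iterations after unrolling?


Largest divisor of 48 <= 8 is 8
New iterations = 48 / 8 = 6

6


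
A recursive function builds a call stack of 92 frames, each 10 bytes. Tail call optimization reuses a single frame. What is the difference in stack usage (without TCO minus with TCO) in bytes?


Without TCO: 92 * 10 = 920 bytes
With TCO: reuse 1 frame = 10 bytes
Savings = 920 - 10 = 910

910


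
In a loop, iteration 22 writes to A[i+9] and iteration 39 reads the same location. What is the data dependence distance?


Distance = read iteration - write iteration
= 39 - 22 = 17

17


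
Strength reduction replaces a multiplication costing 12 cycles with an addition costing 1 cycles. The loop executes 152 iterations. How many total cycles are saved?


Per-iteration saving = 12 - 1 = 11
Total saved = 152 * 11 = 1672

1672


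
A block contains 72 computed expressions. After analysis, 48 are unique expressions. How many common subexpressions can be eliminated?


CSE count = total expressions - unique expressions
= 72 - 48 = 24

24


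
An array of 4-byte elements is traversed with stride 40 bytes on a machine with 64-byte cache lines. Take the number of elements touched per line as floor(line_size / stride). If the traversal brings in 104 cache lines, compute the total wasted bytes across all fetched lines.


Elements per line = floor(64 / 40) = 1
Bytes used per line = 1 * 4 = 4
Wasted per line = 64 - 4 = 60
Total wasted = 60 * 104 = 6240

6240


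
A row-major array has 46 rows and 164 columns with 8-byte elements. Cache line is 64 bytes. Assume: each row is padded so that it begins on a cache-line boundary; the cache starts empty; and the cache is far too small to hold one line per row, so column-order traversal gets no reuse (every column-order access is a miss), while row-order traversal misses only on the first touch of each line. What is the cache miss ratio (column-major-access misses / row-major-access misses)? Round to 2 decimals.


Each row occupies 164 * 8 = 1312 bytes and starts on a line boundary, so it spans ceil(1312 / 64) = 21 cache lines.
Row-major traversal misses (one per line touched): 46 * ceil(164 * 8 / 64) = 966
Column-major traversal misses (no reuse, every access misses): 46 * 164 = 7544
Ratio = 7544 / 966 = 7.81

7.81


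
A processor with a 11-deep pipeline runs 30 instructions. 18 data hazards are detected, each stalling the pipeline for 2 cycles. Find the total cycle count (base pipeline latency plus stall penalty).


Base cycles = 11 + 30 - 1 = 40
Total stalls = 18 * 2 = 36
Total = 40 + 36 = 76

76


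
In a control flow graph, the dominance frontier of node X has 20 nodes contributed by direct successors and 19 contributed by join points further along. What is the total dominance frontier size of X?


DF(X) = direct successor contributions + join point contributions
= 20 + 19 = 39

39


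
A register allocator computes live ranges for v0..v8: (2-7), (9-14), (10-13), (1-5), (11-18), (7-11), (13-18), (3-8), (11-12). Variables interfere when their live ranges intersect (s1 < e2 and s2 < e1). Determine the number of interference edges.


Check all pairs for overlapping intervals.
Two intervals (s1,e1) and (s2,e2) overlap if s1 < e2 and s2 < e1.
v0 (2-7) vs v1..v8: overlaps v3, v7 -> 2
v1 (9-14) vs v2..v8: overlaps v2, v4, v5, v6, v8 -> 5
v2 (10-13) vs v3..v8: overlaps v4, v5, v8 -> 3
v3 (1-5) vs v4..v8: overlaps v7 -> 1
v4 (11-18) vs v5..v8: overlaps v6, v8 -> 2
v5 (7-11) vs v6..v8: overlaps v7 -> 1
v6 (13-18) vs v7..v8: overlaps none -> 0
v7 (3-8) vs v8: overlaps none -> 0
Total overlapping pairs = 2 + 5 + 3 + 1 + 2 + 1 + 0 + 0 = 14

14


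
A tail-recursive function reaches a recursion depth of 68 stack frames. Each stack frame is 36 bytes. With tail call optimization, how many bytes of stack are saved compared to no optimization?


Without TCO: 68 * 36 = 2448 bytes
With TCO: reuse 1 frame = 36 bytes
Savings = 2448 - 36 = 2412

2412


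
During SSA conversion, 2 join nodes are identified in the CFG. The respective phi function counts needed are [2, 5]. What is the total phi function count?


Total phi functions = sum of phi functions at each join node
= 2 + 5 = 7

7


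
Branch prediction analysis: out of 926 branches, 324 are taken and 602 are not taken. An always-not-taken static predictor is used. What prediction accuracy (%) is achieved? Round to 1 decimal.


Predictor: always-not-taken
Correct predictions = 602
Accuracy = 602 / 926 * 100 = 65.0%

65.0


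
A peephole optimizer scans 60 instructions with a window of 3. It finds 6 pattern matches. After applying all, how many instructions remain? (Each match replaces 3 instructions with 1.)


Each match removes 2 instructions.
Total removed = 6 * 2 = 12
Remaining = 60 - 12 = 48

48


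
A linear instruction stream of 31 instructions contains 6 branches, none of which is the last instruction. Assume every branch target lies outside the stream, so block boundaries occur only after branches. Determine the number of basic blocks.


With no in-sequence branch targets, the leaders are the first instruction plus the instruction after each branch.
Number of basic blocks = branches + 1
= 6 + 1 = 7

7


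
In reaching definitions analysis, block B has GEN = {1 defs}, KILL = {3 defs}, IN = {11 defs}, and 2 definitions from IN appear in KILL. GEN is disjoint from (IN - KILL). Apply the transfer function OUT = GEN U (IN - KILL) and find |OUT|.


IN - KILL: 11 - 2 = 9 surviving definitions
OUT = GEN + surviving = 1 + 9 = 10

10


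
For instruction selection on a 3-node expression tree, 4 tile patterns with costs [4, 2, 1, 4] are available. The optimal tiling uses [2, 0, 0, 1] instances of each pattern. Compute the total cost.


Total cost = sum(count_i * cost_i)
= 2*4 + 0*2 + 0*1 + 1*4
= 12

12


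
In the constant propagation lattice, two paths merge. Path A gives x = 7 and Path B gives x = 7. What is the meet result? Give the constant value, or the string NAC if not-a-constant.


Meet operation: if both paths give the same constant, result is that constant; if they differ, result is NAC (not-a-constant).
Path A: 7, Path B: 7 -> equal
Result: constant -> 7

7


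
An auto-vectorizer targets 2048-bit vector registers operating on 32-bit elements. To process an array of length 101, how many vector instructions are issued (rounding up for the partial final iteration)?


Width = 2048 / 32 = 64 elements per vector op
Iterations = ceil(101 / 64) = 2

2


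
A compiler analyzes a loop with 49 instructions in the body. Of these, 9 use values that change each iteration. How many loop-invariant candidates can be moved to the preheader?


Invariant candidates = total - loop-dependent
= 49 - 9 = 40

40


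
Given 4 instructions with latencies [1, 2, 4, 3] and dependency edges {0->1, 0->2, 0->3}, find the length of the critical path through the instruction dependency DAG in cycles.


Compute longest path through dependency graph: dist(Ik) = max over predecessors of dist + latency(Ik).
dist(I0) = latency 1 = 1
dist(I1) = dist(I0) + 2 = 1 + 2 = 3
dist(I2) = dist(I0) + 4 = 1 + 4 = 5
dist(I3) = dist(I0) + 3 = 1 + 3 = 4
Critical path = max dist = 5

5


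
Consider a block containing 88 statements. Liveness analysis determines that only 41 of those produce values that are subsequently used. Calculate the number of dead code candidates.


Dead code = total statements - live definitions
= 88 - 41 = 47

47


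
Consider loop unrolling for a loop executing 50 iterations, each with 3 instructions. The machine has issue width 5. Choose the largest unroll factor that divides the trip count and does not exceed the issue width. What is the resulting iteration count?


Largest divisor of 50 <= 5 is 5
New iterations = 50 / 5 = 10

10


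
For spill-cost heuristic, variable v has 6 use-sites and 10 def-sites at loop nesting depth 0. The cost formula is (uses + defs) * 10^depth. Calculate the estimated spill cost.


uses + defs = 6 + 10 = 16
10^0 = 1
Spill cost = 16 * 1 = 16

16


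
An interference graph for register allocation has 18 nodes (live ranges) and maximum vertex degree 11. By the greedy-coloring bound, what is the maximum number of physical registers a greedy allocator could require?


Greedy coloring never needs more than (max_degree + 1) colors: when coloring a vertex, at most max_degree neighbors are already colored.
Upper bound = 11 + 1 = 12

12


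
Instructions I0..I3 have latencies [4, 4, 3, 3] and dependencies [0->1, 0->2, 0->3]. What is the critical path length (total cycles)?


Compute longest path through dependency graph: dist(Ik) = max over predecessors of dist + latency(Ik).
dist(I0) = latency 4 = 4
dist(I1) = dist(I0) + 4 = 4 + 4 = 8
dist(I2) = dist(I0) + 3 = 4 + 3 = 7
dist(I3) = dist(I0) + 3 = 4 + 3 = 7
Critical path = max dist = 8

8


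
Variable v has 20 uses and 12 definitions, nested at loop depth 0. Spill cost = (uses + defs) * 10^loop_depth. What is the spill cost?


uses + defs = 20 + 12 = 32
10^0 = 1
Spill cost = 32 * 1 = 32

32


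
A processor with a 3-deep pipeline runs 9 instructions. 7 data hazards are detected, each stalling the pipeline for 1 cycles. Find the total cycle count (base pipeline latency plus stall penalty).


Base cycles = 3 + 9 - 1 = 11
Total stalls = 7 * 1 = 7
Total = 11 + 7 = 18

18


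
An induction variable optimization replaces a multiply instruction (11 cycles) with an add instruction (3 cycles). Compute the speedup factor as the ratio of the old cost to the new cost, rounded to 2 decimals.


Ratio = mult_cost / add_cost = 11 / 3 = 3.67

3.67


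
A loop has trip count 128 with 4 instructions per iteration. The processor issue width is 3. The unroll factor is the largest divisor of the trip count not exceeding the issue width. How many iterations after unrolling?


Largest divisor of 128 <= 3 is 2
New iterations = 128 / 2 = 64

64


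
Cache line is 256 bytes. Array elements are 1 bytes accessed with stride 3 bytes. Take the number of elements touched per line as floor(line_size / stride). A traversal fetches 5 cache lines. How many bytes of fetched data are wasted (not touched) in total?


Elements per line = floor(256 / 3) = 85
Bytes used per line = 85 * 1 = 85
Wasted per line = 256 - 85 = 171
Total wasted = 171 * 5 = 855

855


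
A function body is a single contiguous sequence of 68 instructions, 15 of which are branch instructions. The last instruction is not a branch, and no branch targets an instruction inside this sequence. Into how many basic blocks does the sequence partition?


With no in-sequence branch targets, the leaders are the first instruction plus the instruction after each branch.
Number of basic blocks = branches + 1
= 15 + 1 = 16

16


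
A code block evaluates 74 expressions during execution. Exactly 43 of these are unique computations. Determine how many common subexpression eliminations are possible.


CSE count = total expressions - unique expressions
= 74 - 43 = 31

31


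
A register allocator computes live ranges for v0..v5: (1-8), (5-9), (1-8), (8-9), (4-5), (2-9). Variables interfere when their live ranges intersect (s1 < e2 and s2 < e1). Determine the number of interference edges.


Check all pairs for overlapping intervals.
Two intervals (s1,e1) and (s2,e2) overlap if s1 < e2 and s2 < e1.
v0 (1-8) vs v1..v5: overlaps v1, v2, v4, v5 -> 4
v1 (5-9) vs v2..v5: overlaps v2, v3, v5 -> 3
v2 (1-8) vs v3..v5: overlaps v4, v5 -> 2
v3 (8-9) vs v4..v5: overlaps v5 -> 1
v4 (4-5) vs v5: overlaps v5 -> 1
Total overlapping pairs = 4 + 3 + 2 + 1 + 1 = 11

11


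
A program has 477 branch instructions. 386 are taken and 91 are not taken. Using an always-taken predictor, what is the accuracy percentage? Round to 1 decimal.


Predictor: always-taken
Correct predictions = 386
Accuracy = 386 / 477 * 100 = 80.9%

80.9


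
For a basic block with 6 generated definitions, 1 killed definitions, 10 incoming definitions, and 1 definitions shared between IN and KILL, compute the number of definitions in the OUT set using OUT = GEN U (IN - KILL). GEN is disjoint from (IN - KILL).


IN - KILL: 10 - 1 = 9 surviving definitions
OUT = GEN + surviving = 6 + 9 = 15

15


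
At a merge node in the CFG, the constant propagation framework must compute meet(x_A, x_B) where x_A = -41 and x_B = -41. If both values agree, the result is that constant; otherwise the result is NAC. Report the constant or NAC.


Meet operation: if both paths give the same constant, result is that constant; if they differ, result is NAC (not-a-constant).
Path A: -41, Path B: -41 -> equal
Result: constant -> -41

-41


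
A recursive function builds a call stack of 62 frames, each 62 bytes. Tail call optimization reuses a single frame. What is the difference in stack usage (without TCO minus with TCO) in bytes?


Without TCO: 62 * 62 = 3844 bytes
With TCO: reuse 1 frame = 62 bytes
Savings = 3844 - 62 = 3782

3782


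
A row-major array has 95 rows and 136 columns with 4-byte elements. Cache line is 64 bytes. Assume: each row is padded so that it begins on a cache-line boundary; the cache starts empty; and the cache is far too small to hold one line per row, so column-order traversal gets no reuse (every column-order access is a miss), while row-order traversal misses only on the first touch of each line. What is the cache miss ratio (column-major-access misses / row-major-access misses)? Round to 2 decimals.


Each row occupies 136 * 4 = 544 bytes and starts on a line boundary, so it spans ceil(544 / 64) = 9 cache lines.
Row-major traversal misses (one per line touched): 95 * ceil(136 * 4 / 64) = 855
Column-major traversal misses (no reuse, every access misses): 95 * 136 = 12920
Ratio = 12920 / 855 = 15.11

15.11


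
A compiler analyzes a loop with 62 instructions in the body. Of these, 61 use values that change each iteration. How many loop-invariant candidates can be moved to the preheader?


Invariant candidates = total - loop-dependent
= 62 - 61 = 1

1


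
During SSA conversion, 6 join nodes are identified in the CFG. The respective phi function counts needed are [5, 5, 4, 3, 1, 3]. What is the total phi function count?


Total phi functions = sum of phi functions at each join node
= 5 + 5 + 4 + 3 + 1 + 3 = 21

21


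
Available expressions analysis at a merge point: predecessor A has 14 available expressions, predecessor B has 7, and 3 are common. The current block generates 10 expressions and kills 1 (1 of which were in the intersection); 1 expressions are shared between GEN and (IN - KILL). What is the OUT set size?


IN = intersection of predecessors = 3
IN - KILL = 3 - 1 = 2
|OUT| = |GEN| + |IN - KILL| - |GEN ∩ (IN - KILL)| = 10 + 2 - 1 = 11

11


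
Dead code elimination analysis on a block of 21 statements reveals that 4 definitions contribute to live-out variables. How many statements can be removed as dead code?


Dead code = total statements - live definitions
= 21 - 4 = 17

17


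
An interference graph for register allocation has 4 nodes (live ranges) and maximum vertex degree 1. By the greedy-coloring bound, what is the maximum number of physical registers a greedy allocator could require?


Greedy coloring never needs more than (max_degree + 1) colors: when coloring a vertex, at most max_degree neighbors are already colored.
Upper bound = 1 + 1 = 2

2


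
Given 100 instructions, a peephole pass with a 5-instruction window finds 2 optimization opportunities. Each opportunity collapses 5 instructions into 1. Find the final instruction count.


Each match removes 4 instructions.
Total removed = 2 * 4 = 8
Remaining = 100 - 8 = 92

92


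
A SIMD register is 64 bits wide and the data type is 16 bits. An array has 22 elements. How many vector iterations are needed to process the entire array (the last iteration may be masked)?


Width = 64 / 16 = 4 elements per vector op
Iterations = ceil(22 / 4) = 6

6


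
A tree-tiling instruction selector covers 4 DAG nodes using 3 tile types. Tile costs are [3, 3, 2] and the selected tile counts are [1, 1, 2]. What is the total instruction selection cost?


Total cost = sum(count_i * cost_i)
= 1*3 + 1*3 + 2*2
= 10

10


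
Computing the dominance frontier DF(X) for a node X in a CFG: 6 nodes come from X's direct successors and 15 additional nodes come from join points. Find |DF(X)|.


DF(X) = direct successor contributions + join point contributions
= 6 + 15 = 21

21


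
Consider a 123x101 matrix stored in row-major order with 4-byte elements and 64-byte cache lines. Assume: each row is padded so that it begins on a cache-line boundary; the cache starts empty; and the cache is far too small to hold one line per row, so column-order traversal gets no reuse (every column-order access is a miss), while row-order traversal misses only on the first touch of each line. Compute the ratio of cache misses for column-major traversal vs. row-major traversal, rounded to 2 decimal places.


Each row occupies 101 * 4 = 404 bytes and starts on a line boundary, so it spans ceil(404 / 64) = 7 cache lines.
Row-major traversal misses (one per line touched): 123 * ceil(101 * 4 / 64) = 861
Column-major traversal misses (no reuse, every access misses): 123 * 101 = 12423
Ratio = 12423 / 861 = 14.43

14.43


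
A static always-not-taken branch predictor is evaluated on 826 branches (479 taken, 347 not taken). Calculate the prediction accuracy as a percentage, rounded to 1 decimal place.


Predictor: always-not-taken
Correct predictions = 347
Accuracy = 347 / 826 * 100 = 42.0%

42.0


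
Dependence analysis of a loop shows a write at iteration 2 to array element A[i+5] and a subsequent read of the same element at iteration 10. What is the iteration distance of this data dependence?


Distance = read iteration - write iteration
= 10 - 2 = 8

8


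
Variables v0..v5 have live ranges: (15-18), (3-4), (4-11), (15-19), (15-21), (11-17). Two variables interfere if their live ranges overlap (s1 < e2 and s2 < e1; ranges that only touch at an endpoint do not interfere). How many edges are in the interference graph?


Check all pairs for overlapping intervals.
Two intervals (s1,e1) and (s2,e2) overlap if s1 < e2 and s2 < e1.
v0 (15-18) vs v1..v5: overlaps v3, v4, v5 -> 3
v1 (3-4) vs v2..v5: overlaps none -> 0
v2 (4-11) vs v3..v5: overlaps none -> 0
v3 (15-19) vs v4..v5: overlaps v4, v5 -> 2
v4 (15-21) vs v5: overlaps v5 -> 1
Total overlapping pairs = 3 + 0 + 0 + 2 + 1 = 6

6


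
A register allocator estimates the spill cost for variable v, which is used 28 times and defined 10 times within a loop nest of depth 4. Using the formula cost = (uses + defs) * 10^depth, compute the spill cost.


uses + defs = 28 + 10 = 38
10^4 = 10000
Spill cost = 38 * 10000 = 380000

380000


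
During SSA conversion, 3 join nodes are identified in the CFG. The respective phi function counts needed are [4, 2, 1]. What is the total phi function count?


Total phi functions = sum of phi functions at each join node
= 4 + 2 + 1 = 7

7


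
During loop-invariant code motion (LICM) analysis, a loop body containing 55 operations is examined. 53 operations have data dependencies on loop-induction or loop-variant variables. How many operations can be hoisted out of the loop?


Invariant candidates = total - loop-dependent
= 55 - 53 = 2

2


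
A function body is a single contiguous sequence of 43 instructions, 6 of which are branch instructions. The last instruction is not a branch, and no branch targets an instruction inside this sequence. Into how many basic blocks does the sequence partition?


With no in-sequence branch targets, the leaders are the first instruction plus the instruction after each branch.
Number of basic blocks = branches + 1
= 6 + 1 = 7

7


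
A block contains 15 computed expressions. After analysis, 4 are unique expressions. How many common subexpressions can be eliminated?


CSE count = total expressions - unique expressions
= 15 - 4 = 11

11


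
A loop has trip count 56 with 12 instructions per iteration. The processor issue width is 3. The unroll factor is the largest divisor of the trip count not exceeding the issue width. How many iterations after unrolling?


Largest divisor of 56 <= 3 is 2
New iterations = 56 / 2 = 28

28


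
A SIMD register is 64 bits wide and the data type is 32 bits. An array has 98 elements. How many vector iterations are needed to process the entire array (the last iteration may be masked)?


Width = 64 / 32 = 2 elements per vector op
Iterations = ceil(98 / 2) = 49

49


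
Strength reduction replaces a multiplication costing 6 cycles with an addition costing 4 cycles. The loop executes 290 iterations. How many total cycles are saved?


Per-iteration saving = 6 - 4 = 2
Total saved = 290 * 2 = 580

580


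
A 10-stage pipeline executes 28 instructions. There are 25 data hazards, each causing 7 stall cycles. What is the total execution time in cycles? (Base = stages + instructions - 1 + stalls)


Base cycles = 10 + 28 - 1 = 37
Total stalls = 25 * 7 = 175
Total = 37 + 175 = 212

212


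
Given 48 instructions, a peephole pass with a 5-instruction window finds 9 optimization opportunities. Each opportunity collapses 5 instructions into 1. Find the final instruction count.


Each match removes 4 instructions.
Total removed = 9 * 4 = 36
Remaining = 48 - 36 = 12

12


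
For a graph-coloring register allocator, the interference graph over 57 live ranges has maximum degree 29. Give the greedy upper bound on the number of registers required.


Greedy coloring never needs more than (max_degree + 1) colors: when coloring a vertex, at most max_degree neighbors are already colored.
Upper bound = 29 + 1 = 30

30


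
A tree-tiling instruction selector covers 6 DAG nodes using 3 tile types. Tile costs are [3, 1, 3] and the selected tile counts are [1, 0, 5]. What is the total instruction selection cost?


Total cost = sum(count_i * cost_i)
= 1*3 + 0*1 + 5*3
= 18

18


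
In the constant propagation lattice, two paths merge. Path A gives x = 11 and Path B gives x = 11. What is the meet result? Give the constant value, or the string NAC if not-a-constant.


Meet operation: if both paths give the same constant, result is that constant; if they differ, result is NAC (not-a-constant).
Path A: 11, Path B: 11 -> equal
Result: constant -> 11

11


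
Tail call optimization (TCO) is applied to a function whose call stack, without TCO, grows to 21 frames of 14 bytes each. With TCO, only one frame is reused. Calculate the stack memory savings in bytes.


Without TCO: 21 * 14 = 294 bytes
With TCO: reuse 1 frame = 14 bytes
Savings = 294 - 14 = 280

280


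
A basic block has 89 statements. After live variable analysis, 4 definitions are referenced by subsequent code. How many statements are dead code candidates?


Dead code = total statements - live definitions
= 89 - 4 = 85

85


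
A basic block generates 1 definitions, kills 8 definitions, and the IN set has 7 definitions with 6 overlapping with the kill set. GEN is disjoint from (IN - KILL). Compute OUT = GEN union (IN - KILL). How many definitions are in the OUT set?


IN - KILL: 7 - 6 = 1 surviving definitions
OUT = GEN + surviving = 1 + 1 = 2

2


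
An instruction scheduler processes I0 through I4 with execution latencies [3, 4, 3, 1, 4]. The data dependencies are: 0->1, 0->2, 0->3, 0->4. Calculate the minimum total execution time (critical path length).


Compute longest path through dependency graph: dist(Ik) = max over predecessors of dist + latency(Ik).
dist(I0) = latency 3 = 3
dist(I1) = dist(I0) + 4 = 3 + 4 = 7
dist(I2) = dist(I0) + 3 = 3 + 3 = 6
dist(I3) = dist(I0) + 1 = 3 + 1 = 4
dist(I4) = dist(I0) + 4 = 3 + 4 = 7
Critical path = max dist = 7

7


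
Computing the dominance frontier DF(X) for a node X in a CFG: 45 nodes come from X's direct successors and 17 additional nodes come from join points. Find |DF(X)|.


DF(X) = direct successor contributions + join point contributions
= 45 + 17 = 62

62


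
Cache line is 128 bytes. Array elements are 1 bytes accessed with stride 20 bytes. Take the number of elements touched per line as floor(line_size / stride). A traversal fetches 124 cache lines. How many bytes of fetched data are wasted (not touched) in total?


Elements per line = floor(128 / 20) = 6
Bytes used per line = 6 * 1 = 6
Wasted per line = 128 - 6 = 122
Total wasted = 122 * 124 = 15128

15128


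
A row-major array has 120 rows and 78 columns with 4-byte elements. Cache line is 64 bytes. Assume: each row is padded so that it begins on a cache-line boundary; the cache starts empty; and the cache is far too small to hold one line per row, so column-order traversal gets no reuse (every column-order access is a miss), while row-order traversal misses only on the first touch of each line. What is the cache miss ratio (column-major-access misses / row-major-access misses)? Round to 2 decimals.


Each row occupies 78 * 4 = 312 bytes and starts on a line boundary, so it spans ceil(312 / 64) = 5 cache lines.
Row-major traversal misses (one per line touched): 120 * ceil(78 * 4 / 64) = 600
Column-major traversal misses (no reuse, every access misses): 120 * 78 = 9360
Ratio = 9360 / 600 = 15.6

15.6


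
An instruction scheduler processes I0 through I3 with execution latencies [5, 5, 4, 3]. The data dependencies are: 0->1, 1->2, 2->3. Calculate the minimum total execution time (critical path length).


Compute longest path through dependency graph: dist(Ik) = max over predecessors of dist + latency(Ik).
dist(I0) = latency 5 = 5
dist(I1) = dist(I0) + 5 = 5 + 5 = 10
dist(I2) = dist(I1) + 4 = 10 + 4 = 14
dist(I3) = dist(I2) + 3 = 14 + 3 = 17
Critical path = max dist = 17

17


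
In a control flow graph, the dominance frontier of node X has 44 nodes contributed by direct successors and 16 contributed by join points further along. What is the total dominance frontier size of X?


DF(X) = direct successor contributions + join point contributions
= 44 + 16 = 60

60


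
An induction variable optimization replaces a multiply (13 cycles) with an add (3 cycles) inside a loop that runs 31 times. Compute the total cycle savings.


Per-iteration saving = 13 - 3 = 10
Total saved = 31 * 10 = 310

310


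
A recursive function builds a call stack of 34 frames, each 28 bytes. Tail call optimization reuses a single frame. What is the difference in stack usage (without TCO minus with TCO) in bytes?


Without TCO: 34 * 28 = 952 bytes
With TCO: reuse 1 frame = 28 bytes
Savings = 952 - 28 = 924

924


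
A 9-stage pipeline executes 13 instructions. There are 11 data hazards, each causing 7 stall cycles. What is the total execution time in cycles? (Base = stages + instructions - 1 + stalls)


Base cycles = 9 + 13 - 1 = 21
Total stalls = 11 * 7 = 77
Total = 21 + 77 = 98

98


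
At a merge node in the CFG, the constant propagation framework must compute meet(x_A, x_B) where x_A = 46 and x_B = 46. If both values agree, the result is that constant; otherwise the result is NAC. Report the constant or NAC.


Meet operation: if both paths give the same constant, result is that constant; if they differ, result is NAC (not-a-constant).
Path A: 46, Path B: 46 -> equal
Result: constant -> 46

46


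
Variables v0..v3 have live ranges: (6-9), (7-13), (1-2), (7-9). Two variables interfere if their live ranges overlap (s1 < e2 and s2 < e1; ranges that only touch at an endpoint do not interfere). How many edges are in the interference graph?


Check all pairs for overlapping intervals.
Two intervals (s1,e1) and (s2,e2) overlap if s1 < e2 and s2 < e1.
v0 (6-9) vs v1..v3: overlaps v1, v3 -> 2
v1 (7-13) vs v2..v3: overlaps v3 -> 1
v2 (1-2) vs v3: overlaps none -> 0
Total overlapping pairs = 2 + 1 + 0 = 3

3


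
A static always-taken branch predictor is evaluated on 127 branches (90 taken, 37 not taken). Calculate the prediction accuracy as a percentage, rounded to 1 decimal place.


Predictor: always-taken
Correct predictions = 90
Accuracy = 90 / 127 * 100 = 70.9%

70.9


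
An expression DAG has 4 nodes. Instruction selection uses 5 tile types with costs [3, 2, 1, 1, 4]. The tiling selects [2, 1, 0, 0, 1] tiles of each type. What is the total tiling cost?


Total cost = sum(count_i * cost_i)
= 2*3 + 1*2 + 0*1 + 0*1 + 1*4
= 12

12


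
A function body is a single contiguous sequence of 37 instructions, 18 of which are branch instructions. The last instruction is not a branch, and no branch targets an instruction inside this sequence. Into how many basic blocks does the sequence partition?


With no in-sequence branch targets, the leaders are the first instruction plus the instruction after each branch.
Number of basic blocks = branches + 1
= 18 + 1 = 19

19


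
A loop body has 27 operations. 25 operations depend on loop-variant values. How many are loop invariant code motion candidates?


Invariant candidates = total - loop-dependent
= 27 - 25 = 2

2


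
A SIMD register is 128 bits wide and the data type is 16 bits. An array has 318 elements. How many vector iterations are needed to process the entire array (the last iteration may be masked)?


Width = 128 / 16 = 8 elements per vector op
Iterations = ceil(318 / 8) = 40

40


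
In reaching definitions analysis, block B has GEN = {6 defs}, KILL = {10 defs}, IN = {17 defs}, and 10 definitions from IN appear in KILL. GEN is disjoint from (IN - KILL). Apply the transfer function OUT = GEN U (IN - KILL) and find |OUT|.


IN - KILL: 17 - 10 = 7 surviving definitions
OUT = GEN + surviving = 6 + 7 = 13

13


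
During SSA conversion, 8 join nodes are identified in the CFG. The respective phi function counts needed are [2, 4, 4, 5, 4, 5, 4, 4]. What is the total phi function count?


Total phi functions = sum of phi functions at each join node
= 2 + 4 + 4 + 5 + 4 + 5 + 4 + 4 = 32

32


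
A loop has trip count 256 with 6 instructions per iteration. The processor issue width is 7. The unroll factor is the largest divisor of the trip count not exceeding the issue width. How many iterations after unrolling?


Largest divisor of 256 <= 7 is 4
New iterations = 256 / 4 = 64

64


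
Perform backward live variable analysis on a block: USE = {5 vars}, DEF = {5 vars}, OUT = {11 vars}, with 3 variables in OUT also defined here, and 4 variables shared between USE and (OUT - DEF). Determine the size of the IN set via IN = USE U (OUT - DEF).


OUT - DEF: 11 - 3 = 8
|IN| = |USE| + |OUT - DEF| - |USE ∩ (OUT - DEF)| = 5 + 8 - 4 = 9

9


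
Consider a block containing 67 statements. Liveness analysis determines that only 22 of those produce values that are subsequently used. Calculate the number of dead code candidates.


Dead code = total statements - live definitions
= 67 - 22 = 45

45


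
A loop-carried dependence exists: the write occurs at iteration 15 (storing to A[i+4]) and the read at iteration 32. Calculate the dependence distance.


Distance = read iteration - write iteration
= 32 - 15 = 17

17
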